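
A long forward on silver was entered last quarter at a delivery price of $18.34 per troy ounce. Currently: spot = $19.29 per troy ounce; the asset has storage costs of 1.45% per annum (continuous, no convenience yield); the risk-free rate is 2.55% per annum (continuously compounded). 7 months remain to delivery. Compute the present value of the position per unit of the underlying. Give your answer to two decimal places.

$1.38 per troy ounce

Current fair forward for the remaining 7 months: F = S·e^((r + u)·T), (r + u) = 0.0255 + 0.0145 = 0.0400
F = 19.29 · e^(0.0400 × 7/12) = 19.29 × 1.023608 = 19.7454
Value of long forward = (F − K)·e^(−rT) = (19.7454 − 18.34) · e^(−0.0255·7/12)
= 1.4054 × 0.985235 = 1.38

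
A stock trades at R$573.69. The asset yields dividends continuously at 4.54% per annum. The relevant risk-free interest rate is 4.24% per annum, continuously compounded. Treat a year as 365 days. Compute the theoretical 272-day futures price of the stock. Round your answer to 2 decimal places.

F = S·e^((r − q)T) = 573.69 · e^((0.0424 − 0.0454) × 272/365)
= 573.69 · e^-0.002236 = 573.69 × 0.997766
F = R$572.41

R$572.41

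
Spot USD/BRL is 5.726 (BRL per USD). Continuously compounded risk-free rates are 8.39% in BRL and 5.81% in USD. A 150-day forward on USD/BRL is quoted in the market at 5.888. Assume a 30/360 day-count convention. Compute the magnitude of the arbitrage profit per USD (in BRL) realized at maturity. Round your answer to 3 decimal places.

Fair forward: F* = S·e^(carry·T), with carry = (r_BRL − r_USD) = 0.0839 − 0.0581 = 0.0258
F* = 5.726 · e^(0.0258 × 150/360) = 5.726 · e^0.010750 = 5.726 × 1.010808 = 5.7879
Market 5.888 > fair 5.7879: forward overpriced → cash-and-carry (buy spot, short the forward).
At maturity, profit = |F_mkt − F*| = |5.888 − 5.7879| = 0.100 per USD (in BRL)

0.100 per USD (in BRL)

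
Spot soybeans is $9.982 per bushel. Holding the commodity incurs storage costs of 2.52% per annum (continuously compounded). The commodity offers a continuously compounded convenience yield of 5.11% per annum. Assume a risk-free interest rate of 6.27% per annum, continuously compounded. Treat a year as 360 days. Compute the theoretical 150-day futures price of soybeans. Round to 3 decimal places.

$10.136 per bushel

Net carry = r + u − y = 0.0627 + 0.0252 − 0.0511 = 0.0368
F = S·e^((r+u−y)T) = 9.982 · e^(0.0368 × 150/360) = 9.982 · e^0.015333
= 9.982 × 1.015451 = $10.136 per bushel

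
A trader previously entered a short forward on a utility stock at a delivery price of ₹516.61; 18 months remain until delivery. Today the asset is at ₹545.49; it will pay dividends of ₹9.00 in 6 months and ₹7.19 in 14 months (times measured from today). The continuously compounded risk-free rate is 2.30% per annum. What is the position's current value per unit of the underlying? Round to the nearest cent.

PV(remaining dividends) I = 9.00·e^(−0.0230·6/12) + 7.19·e^(−0.0230·14/12) = 15.8967
Current forward F = (S − I)·e^(rT) = (545.49 − 15.8967)·e^(0.0230·18/12) = 529.5933 × 1.035102 = 548.1831
Value (long) = (F − K)·e^(−rT) = (548.1831 − 516.61) × 0.966088 = 30.5024
Short position value = −(long value) = -₹30.50

-₹30.50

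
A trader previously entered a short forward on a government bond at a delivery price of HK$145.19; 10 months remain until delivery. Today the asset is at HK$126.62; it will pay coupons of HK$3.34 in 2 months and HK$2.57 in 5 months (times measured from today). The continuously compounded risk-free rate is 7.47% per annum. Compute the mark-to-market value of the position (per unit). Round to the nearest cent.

HK$15.60

PV(remaining coupons) I = 3.34·e^(−0.0747·2/12) + 2.57·e^(−0.0747·5/12) = 5.7899
Current forward F = (S − I)·e^(rT) = (126.62 − 5.7899)·e^(0.0747·10/12) = 120.8301 × 1.064228 = 128.5908
Value (long) = (F − K)·e^(−rT) = (128.5908 − 145.19) × 0.939648 = -15.5974
Short position value = −(long value) = HK$15.60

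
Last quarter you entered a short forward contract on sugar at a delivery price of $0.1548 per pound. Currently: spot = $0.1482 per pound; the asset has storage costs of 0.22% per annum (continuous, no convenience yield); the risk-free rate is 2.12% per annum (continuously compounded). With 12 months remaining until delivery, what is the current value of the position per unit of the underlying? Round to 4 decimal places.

$0.0030 per pound

Current fair forward for the remaining 12 months: F = S·e^((r + u)·T), (r + u) = 0.0212 + 0.0022 = 0.0234
F = 0.1482 · e^(0.0234 × 12/12) = 0.1482 × 1.023676 = 0.1517
Value of long forward = (F − K)·e^(−rT) = (0.1517 − 0.1548) · e^(−0.0212·12/12)
= -0.0031 × 0.979023 = -0.0030
Short position value = −(long value) = $0.0030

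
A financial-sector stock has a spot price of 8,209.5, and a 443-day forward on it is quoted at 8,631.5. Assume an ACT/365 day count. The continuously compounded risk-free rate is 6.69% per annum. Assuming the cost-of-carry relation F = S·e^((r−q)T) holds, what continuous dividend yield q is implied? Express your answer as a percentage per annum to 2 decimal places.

2.56%

From F = S·e^((r−q)T): (r − q) = ln(F/S)/T
ln(8631.5/8209.5) = ln(1.051404) = 0.050126
(r − q) = 0.050126 / (443/365) = 0.041300
q = r − ln(F/S)/T = 0.0669 − 0.041300 = 0.025600
q = 2.56%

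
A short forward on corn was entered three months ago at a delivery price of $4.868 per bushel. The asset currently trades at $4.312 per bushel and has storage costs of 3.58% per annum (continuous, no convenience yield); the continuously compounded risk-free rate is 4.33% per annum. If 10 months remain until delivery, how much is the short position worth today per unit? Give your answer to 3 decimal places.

$0.253 per bushel

Current fair forward for the remaining 10 months: F = S·e^((r + u)·T), (r + u) = 0.0433 + 0.0358 = 0.0791
F = 4.312 · e^(0.0791 × 10/12) = 4.312 × 1.068138 = 4.6058
Value of long forward = (F − K)·e^(−rT) = (4.6058 − 4.868) · e^(−0.0433·10/12)
= -0.2622 × 0.964560 = -0.253
Short position value = −(long value) = $0.253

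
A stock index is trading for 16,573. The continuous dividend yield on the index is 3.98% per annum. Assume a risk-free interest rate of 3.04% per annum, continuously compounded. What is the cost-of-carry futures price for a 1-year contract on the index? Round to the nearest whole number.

16,418

F = S·e^((r − q)T) = 16573 · e^((0.0304 − 0.0398) × 1)
= 16573 · e^-0.009400 = 16573 × 0.990644
F = 16,418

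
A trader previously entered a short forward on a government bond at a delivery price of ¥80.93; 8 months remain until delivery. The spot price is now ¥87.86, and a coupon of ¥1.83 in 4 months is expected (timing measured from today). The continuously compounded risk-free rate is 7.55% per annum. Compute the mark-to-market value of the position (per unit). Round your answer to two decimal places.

PV(remaining coupons) I = 1.83·e^(−0.0755·4/12) = 1.7845
Current forward F = (S − I)·e^(rT) = (87.86 − 1.7845)·e^(0.0755·8/12) = 86.0755 × 1.051622 = 90.5189
Value (long) = (F − K)·e^(−rT) = (90.5189 − 80.93) × 0.950912 = 9.1182
Short position value = −(long value) = -¥9.12

-¥9.12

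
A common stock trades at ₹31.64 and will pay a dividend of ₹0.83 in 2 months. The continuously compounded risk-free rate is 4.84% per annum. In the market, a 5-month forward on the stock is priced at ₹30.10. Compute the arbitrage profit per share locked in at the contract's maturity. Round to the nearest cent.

PV(dividends) I = 0.83·e^(−0.0484·2/12) = 0.8233
Fair forward F* = (S − I)·e^(rT) = (31.64 − 0.8233)·e^0.020167 = 30.8167 × 1.020372 = 31.4445
Market ₹30.10 < fair 31.4445: forward underpriced → reverse cash-and-carry (short the stock, invest proceeds at r, pay the dividends, go long the forward).
Profit at T = |F_mkt − F*| = |30.10 − 31.4445| = ₹1.34 per share

₹1.34 per share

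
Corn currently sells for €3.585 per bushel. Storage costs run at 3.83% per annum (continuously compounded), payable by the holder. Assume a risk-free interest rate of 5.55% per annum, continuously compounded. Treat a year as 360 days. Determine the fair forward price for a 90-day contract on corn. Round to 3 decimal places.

€3.670 per bushel

Net carry = r + u − y = 0.0555 + 0.0383 − 0.0000 = 0.0938
F = S·e^((r+u−y)T) = 3.585 · e^(0.0938 × 90/360) = 3.585 · e^0.023450
= 3.585 × 1.023727 = €3.670 per bushel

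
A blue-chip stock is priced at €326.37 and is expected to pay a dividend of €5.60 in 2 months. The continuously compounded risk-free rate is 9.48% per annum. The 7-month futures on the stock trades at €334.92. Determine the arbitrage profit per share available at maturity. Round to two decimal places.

PV(dividends) I = 5.60·e^(−0.0948·2/12) = 5.5122
Fair futures F* = (S − I)·e^(rT) = (326.37 − 5.5122)·e^0.055300 = 320.8578 × 1.056858 = 339.1011
Market €334.92 < fair 339.1011: forward underpriced → reverse cash-and-carry (short the stock, invest proceeds at r, pay the dividends, go long the forward).
Profit at T = |F_mkt − F*| = |334.92 − 339.1011| = €4.18 per share

€4.18 per share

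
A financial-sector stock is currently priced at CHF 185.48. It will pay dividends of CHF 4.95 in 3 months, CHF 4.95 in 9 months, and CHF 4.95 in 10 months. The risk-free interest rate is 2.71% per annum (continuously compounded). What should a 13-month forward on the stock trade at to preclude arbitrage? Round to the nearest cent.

PV(dividends) I = 4.95·e^(−0.0271·3/12) + 4.95·e^(−0.0271·9/12) + 4.95·e^(−0.0271·10/12)
I = 4.9166 + 4.8504 + 4.8395 = 14.6065
F = (S − I)·e^(rT) = (185.48 − 14.6065) · e^(0.0271·13/12)
= 170.8735 · e^0.029358 = 170.8735 × 1.029793 = CHF 175.96

CHF 175.96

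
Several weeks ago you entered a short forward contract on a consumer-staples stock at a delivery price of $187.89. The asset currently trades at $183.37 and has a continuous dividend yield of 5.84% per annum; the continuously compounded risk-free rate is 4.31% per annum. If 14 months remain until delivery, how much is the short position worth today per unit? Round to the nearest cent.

$7.38

Current fair forward for the remaining 14 months: F = S·e^((r − q)·T), (r − q) = 0.0431 − 0.0584 = -0.0153
F = 183.37 · e^(-0.0153 × 14/12) = 183.37 × 0.982308 = 180.1258
Value of long forward = (F − K)·e^(−rT) = (180.1258 − 187.89) · e^(−0.0431·14/12)
= -7.7642 × 0.950960 = -7.38
Short position value = −(long value) = $7.38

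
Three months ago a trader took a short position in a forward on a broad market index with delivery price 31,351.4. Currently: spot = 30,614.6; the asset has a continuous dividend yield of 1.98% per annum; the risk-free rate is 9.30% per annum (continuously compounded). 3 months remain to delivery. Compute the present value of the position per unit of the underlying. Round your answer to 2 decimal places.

167.46

Current fair forward for the remaining 3 months: F = S·e^((r − q)·T), (r − q) = 0.0930 − 0.0198 = 0.0732
F = 30614.6 · e^(0.0732 × 3/12) = 30614.6 × 1.01846847 = 31180.0048
Value of long forward = (F − K)·e^(−rT) = (31180.0048 − 31351.4) · e^(−0.0930·3/12)
= -171.3952 × 0.97701820 = -167.46
Short position value = −(long value) = 167.46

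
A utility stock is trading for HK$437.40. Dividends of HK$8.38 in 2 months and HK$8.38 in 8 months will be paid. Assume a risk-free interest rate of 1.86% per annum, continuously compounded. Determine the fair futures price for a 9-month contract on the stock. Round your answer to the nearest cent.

PV(dividends) I = 8.38·e^(−0.0186·2/12) + 8.38·e^(−0.0186·8/12)
I = 8.3541 + 8.2767 = 16.6308
F = (S − I)·e^(rT) = (437.40 − 16.6308) · e^(0.0186·9/12)
= 420.7692 · e^0.013950 = 420.7692 × 1.014048 = HK$426.68

HK$426.68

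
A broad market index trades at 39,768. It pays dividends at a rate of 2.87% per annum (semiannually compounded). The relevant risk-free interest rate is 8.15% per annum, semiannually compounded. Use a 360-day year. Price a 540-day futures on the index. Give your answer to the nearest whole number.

F = S · (1+r/2)^(2T) / (1+q/2)^(2T)
= 39768 × 1.127299 / 1.043671 = 39768 × 1.080129
F = 42,955

42,955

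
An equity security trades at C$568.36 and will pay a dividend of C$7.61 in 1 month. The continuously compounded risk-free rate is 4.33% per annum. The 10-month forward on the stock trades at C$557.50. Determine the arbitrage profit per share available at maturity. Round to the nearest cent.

C$23.88 per share

PV(dividends) I = 7.61·e^(−0.0433·1/12) = 7.5826
Fair forward F* = (S − I)·e^(rT) = (568.36 − 7.5826)·e^0.036083 = 560.7774 × 1.036742 = 581.3815
Market C$557.50 < fair 581.3815: forward underpriced → reverse cash-and-carry (short the stock, invest proceeds at r, pay the dividends, go long the forward).
Profit at T = |F_mkt − F*| = |557.50 − 581.3815| = C$23.88 per share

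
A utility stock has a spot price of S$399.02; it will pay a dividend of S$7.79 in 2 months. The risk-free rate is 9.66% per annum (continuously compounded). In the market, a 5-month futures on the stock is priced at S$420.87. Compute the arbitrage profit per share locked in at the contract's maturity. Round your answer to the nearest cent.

PV(dividends) I = 7.79·e^(−0.0966·2/12) = 7.6656
Fair futures F* = (S − I)·e^(rT) = (399.02 − 7.6656)·e^0.040250 = 391.3544 × 1.041071 = 407.4277
Market S$420.87 > fair 407.4277: forward overpriced → cash-and-carry (borrow at r, buy the stock and collect the dividends, short the forward).
Profit at T = |F_mkt − F*| = |420.87 − 407.4277| = S$13.44 per share

S$13.44 per share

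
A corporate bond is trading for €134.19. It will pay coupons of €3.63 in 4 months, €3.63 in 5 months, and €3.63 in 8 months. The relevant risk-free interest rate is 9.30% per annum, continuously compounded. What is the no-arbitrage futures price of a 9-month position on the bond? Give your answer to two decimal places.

€132.71

PV(coupons) I = 3.63·e^(−0.0930·4/12) + 3.63·e^(−0.0930·5/12) + 3.63·e^(−0.0930·8/12)
I = 3.5192 + 3.4920 + 3.4118 = 10.4230
F = (S − I)·e^(rT) = (134.19 − 10.4230) · e^(0.0930·9/12)
= 123.7670 · e^0.069750 = 123.7670 × 1.072240 = €132.71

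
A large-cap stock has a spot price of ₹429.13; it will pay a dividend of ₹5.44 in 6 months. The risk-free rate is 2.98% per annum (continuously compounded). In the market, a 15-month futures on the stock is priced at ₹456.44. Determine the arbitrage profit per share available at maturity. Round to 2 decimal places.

₹16.59 per share

PV(dividends) I = 5.44·e^(−0.0298·6/12) = 5.3595
Fair futures F* = (S − I)·e^(rT) = (429.13 − 5.3595)·e^0.037250 = 423.7705 × 1.037952 = 439.8534
Market ₹456.44 > fair 439.8534: forward overpriced → cash-and-carry (borrow at r, buy the stock and collect the dividends, short the forward).
Profit at T = |F_mkt − F*| = |456.44 − 439.8534| = ₹16.59 per share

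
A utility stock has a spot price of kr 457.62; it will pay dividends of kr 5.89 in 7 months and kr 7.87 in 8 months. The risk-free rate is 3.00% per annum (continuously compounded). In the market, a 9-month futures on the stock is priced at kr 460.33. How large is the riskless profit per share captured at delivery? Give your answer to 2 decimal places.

PV(dividends) I = 5.89·e^(−0.0300·7/12) + 7.87·e^(−0.0300·8/12) = 13.5020
Fair futures F* = (S − I)·e^(rT) = (457.62 − 13.5020)·e^0.022500 = 444.1180 × 1.022755 = 454.2239
Market kr 460.33 > fair 454.2239: forward overpriced → cash-and-carry (borrow at r, buy the stock and collect the dividends, short the forward).
Profit at T = |F_mkt − F*| = |460.33 − 454.2239| = kr 6.11 per share

kr 6.11 per share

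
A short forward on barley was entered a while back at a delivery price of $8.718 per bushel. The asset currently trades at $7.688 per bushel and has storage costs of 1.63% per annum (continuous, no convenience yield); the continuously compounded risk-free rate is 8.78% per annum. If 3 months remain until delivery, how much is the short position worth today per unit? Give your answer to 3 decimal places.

$0.809 per bushel

Current fair forward for the remaining 3 months: F = S·e^((r + u)·T), (r + u) = 0.0878 + 0.0163 = 0.1041
F = 7.688 · e^(0.1041 × 3/12) = 7.688 × 1.026367 = 7.8907
Value of long forward = (F − K)·e^(−rT) = (7.8907 − 8.718) · e^(−0.0878·3/12)
= -0.8273 × 0.978289 = -0.809
Short position value = −(long value) = $0.809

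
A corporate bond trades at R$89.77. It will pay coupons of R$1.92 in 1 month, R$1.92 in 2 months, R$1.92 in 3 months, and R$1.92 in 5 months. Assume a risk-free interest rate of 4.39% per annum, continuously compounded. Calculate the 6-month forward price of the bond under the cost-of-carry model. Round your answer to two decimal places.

R$83.99

PV(coupons) I = 1.92·e^(−0.0439·1/12) + 1.92·e^(−0.0439·2/12) + 1.92·e^(−0.0439·3/12) + 1.92·e^(−0.0439·5/12)
I = 1.9130 + 1.9060 + 1.8990 + 1.8852 = 7.6032
F = (S − I)·e^(rT) = (89.77 − 7.6032) · e^(0.0439·6/12)
= 82.1668 · e^0.021950 = 82.1668 × 1.022193 = R$83.99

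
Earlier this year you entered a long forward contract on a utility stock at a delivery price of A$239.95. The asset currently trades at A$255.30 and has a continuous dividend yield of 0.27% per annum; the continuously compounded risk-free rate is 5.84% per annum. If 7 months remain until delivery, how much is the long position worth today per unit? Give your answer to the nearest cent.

Current fair forward for the remaining 7 months: F = S·e^((r − q)·T), (r − q) = 0.0584 − 0.0027 = 0.0557
F = 255.30 · e^(0.0557 × 7/12) = 255.30 × 1.033025 = 263.7313
Value of long forward = (F − K)·e^(−rT) = (263.7313 − 239.95) · e^(−0.0584·7/12)
= 23.7813 × 0.966507 = 22.98

A$22.98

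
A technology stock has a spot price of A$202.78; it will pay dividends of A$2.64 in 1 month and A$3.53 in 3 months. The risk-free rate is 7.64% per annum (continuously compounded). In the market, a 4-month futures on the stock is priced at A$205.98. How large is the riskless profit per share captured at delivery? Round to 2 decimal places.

A$4.21 per share

PV(dividends) I = 2.64·e^(−0.0764·1/12) + 3.53·e^(−0.0764·3/12) = 6.0865
Fair futures F* = (S − I)·e^(rT) = (202.78 − 6.0865)·e^0.025467 = 196.6935 × 1.025794 = 201.7670
Market A$205.98 > fair 201.7670: forward overpriced → cash-and-carry (borrow at r, buy the stock and collect the dividends, short the forward).
Profit at T = |F_mkt − F*| = |205.98 − 201.7670| = A$4.21 per share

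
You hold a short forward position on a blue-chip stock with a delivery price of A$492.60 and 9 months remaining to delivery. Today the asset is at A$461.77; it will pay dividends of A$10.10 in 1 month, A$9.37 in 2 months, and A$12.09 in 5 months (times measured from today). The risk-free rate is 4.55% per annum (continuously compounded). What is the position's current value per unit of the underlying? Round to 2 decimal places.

A$45.53

PV(remaining dividends) I = 10.10·e^(−0.0455·1/12) + 9.37·e^(−0.0455·2/12) + 12.09·e^(−0.0455·5/12) = 31.2239
Current forward F = (S − I)·e^(rT) = (461.77 − 31.2239)·e^(0.0455·9/12) = 430.5461 × 1.034714 = 445.4921
Value (long) = (F − K)·e^(−rT) = (445.4921 − 492.60) × 0.966451 = -45.5275
Short position value = −(long value) = A$45.53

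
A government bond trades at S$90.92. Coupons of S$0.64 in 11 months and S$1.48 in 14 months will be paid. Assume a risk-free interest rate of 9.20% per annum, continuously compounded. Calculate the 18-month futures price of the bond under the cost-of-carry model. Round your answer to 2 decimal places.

PV(coupons) I = 0.64·e^(−0.0920·11/12) + 1.48·e^(−0.0920·14/12)
I = 0.5882 + 1.3294 = 1.9176
F = (S − I)·e^(rT) = (90.92 − 1.9176) · e^(0.0920·18/12)
= 89.0024 · e^0.138000 = 89.0024 × 1.147976 = S$102.17

S$102.17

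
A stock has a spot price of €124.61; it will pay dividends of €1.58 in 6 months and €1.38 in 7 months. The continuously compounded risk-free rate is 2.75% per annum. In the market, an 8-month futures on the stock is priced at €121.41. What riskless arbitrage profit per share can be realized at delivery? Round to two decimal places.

PV(dividends) I = 1.58·e^(−0.0275·6/12) + 1.38·e^(−0.0275·7/12) = 2.9165
Fair futures F* = (S − I)·e^(rT) = (124.61 − 2.9165)·e^0.018333 = 121.6935 × 1.018502 = 123.9451
Market €121.41 < fair 123.9451: forward underpriced → reverse cash-and-carry (short the stock, invest proceeds at r, pay the dividends, go long the forward).
Profit at T = |F_mkt − F*| = |121.41 − 123.9451| = €2.54 per share

€2.54 per share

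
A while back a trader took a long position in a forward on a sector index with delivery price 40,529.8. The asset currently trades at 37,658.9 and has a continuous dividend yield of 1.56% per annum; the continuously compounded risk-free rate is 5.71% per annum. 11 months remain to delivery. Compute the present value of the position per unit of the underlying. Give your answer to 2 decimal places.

Current fair forward for the remaining 11 months: F = S·e^((r − q)·T), (r − q) = 0.0571 − 0.0156 = 0.0415
F = 37658.9 · e^(0.0415 × 11/12) = 37658.9 × 1.03877451 = 39119.1054
Value of long forward = (F − K)·e^(−rT) = (39119.1054 − 40529.8) · e^(−0.0571·11/12)
= -1410.6946 × 0.94900457 = -1338.76

-1338.76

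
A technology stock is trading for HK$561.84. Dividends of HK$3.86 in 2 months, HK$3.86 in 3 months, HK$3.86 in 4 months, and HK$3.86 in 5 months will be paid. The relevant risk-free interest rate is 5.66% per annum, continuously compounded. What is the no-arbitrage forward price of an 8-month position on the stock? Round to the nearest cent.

HK$567.67

PV(dividends) I = 3.86·e^(−0.0566·2/12) + 3.86·e^(−0.0566·3/12) + 3.86·e^(−0.0566·4/12) + 3.86·e^(−0.0566·5/12)
I = 3.8238 + 3.8058 + 3.7879 + 3.7700 = 15.1875
F = (S − I)·e^(rT) = (561.84 − 15.1875) · e^(0.0566·8/12)
= 546.6525 · e^0.037733 = 546.6525 × 1.038454 = HK$567.67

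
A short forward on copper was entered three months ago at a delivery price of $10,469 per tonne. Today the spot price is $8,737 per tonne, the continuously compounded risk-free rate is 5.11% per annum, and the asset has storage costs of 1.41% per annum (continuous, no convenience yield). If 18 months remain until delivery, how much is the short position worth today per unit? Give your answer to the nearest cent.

Current fair forward for the remaining 18 months: F = S·e^((r + u)·T), (r + u) = 0.0511 + 0.0141 = 0.0652
F = 8737 · e^(0.0652 × 18/12) = 8737 × 1.10274221 = 9634.6587
Value of long forward = (F − K)·e^(−rT) = (9634.6587 − 10469) · e^(−0.0511·18/12)
= -834.3413 × 0.92621397 = -772.78
Short position value = −(long value) = $772.78

$772.78 per tonne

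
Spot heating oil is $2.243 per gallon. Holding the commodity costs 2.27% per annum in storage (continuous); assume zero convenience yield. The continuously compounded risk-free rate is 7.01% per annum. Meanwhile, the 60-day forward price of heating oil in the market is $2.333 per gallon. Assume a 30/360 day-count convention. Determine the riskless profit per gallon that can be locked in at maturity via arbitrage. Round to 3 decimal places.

$0.055 per gallon

Fair forward: F* = S·e^(carry·T), with carry = (r + u) = 0.0701 + 0.0227 = 0.0928
F* = 2.243 · e^(0.0928 × 60/360) = 2.243 · e^0.015467 = 2.243 × 1.015587 = $2.2780
Market $2.333 > fair $2.2780: forward overpriced → cash-and-carry (buy spot, short the forward).
At maturity, profit = |F_mkt − F*| = |2.333 − 2.2780| = $0.055 per gallon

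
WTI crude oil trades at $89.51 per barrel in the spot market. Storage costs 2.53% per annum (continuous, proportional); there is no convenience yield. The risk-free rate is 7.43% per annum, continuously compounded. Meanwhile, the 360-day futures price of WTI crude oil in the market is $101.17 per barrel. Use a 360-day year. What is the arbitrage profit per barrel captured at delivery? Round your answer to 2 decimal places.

Fair futures: F* = S·e^(carry·T), with carry = (r + u) = 0.0743 + 0.0253 = 0.0996
F* = 89.51 · e^(0.0996 × 360/360) = 89.51 · e^0.099600 = 89.51 × 1.104729 = $98.8843
Market $101.17 > fair $98.8843: forward overpriced → cash-and-carry (buy spot, short the forward).
At maturity, profit = |F_mkt − F*| = |101.17 − 98.8843| = $2.29 per barrel

$2.29 per barrel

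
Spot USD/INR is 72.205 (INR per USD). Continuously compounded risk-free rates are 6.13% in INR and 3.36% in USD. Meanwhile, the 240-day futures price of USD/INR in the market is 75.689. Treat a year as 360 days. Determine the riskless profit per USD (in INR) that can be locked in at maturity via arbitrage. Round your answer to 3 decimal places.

2.138 per USD (in INR)

Fair futures: F* = S·e^(carry·T), with carry = (r_INR − r_USD) = 0.0613 − 0.0336 = 0.0277
F* = 72.205 · e^(0.0277 × 240/360) = 72.205 · e^0.018467 = 72.205 × 1.018639 = 73.5508
Market 75.689 > fair 73.5508: forward overpriced → cash-and-carry (buy spot, short the forward).
At maturity, profit = |F_mkt − F*| = |75.689 − 73.5508| = 2.138 per USD (in INR)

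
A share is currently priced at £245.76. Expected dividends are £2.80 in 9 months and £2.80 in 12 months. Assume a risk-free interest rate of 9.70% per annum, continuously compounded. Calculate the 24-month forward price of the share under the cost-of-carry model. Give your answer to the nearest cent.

£292.13

PV(dividends) I = 2.80·e^(−0.0970·9/12) + 2.80·e^(−0.0970·12/12)
I = 2.6035 + 2.5412 = 5.1447
F = (S − I)·e^(rT) = (245.76 − 5.1447) · e^(0.0970·24/12)
= 240.6153 · e^0.194000 = 240.6153 × 1.214096 = £292.13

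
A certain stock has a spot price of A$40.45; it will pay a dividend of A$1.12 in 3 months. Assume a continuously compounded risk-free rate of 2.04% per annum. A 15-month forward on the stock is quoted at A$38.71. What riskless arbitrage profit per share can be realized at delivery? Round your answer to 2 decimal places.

A$1.64 per share

PV(dividends) I = 1.12·e^(−0.0204·3/12) = 1.1143
Fair forward F* = (S − I)·e^(rT) = (40.45 − 1.1143)·e^0.025500 = 39.3357 × 1.025828 = 40.3517
Market A$38.71 < fair 40.3517: forward underpriced → reverse cash-and-carry (short the stock, invest proceeds at r, pay the dividends, go long the forward).
Profit at T = |F_mkt − F*| = |38.71 − 40.3517| = A$1.64 per share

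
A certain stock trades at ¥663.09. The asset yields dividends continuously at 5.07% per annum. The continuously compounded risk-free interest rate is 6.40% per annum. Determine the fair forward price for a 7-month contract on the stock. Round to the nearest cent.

¥668.25

F = S·e^((r − q)T) = 663.09 · e^((0.0640 − 0.0507) × 7/12)
= 663.09 · e^0.007758 = 663.09 × 1.007788
F = ¥668.25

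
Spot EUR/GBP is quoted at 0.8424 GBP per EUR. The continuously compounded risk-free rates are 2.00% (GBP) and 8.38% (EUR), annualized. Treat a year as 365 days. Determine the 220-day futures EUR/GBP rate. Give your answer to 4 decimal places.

0.8106

F = S·e^((r_GBP − r_EUR)T) = 0.8424 · e^((0.0200 − 0.0838) × 220/365)
= 0.8424 · e^-0.038455 = 0.8424 × 0.962275
F = 0.8106 GBP per EUR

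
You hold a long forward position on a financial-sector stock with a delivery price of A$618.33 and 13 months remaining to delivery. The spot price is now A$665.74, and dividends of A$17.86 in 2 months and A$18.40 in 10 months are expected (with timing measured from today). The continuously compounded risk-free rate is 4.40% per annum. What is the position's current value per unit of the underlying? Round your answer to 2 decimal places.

A$40.73

PV(remaining dividends) I = 17.86·e^(−0.0440·2/12) + 18.40·e^(−0.0440·10/12) = 35.4671
Current forward F = (S − I)·e^(rT) = (665.74 − 35.4671)·e^(0.0440·13/12) = 630.2729 × 1.048821 = 661.0435
Value (long) = (F − K)·e^(−rT) = (661.0435 − 618.33) × 0.953452 = 40.7253
Value = A$40.73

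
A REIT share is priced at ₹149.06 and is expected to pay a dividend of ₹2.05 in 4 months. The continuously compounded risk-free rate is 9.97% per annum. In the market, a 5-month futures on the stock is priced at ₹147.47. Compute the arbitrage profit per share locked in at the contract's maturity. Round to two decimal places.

₹5.85 per share

PV(dividends) I = 2.05·e^(−0.0997·4/12) = 1.9830
Fair futures F* = (S − I)·e^(rT) = (149.06 − 1.9830)·e^0.041542 = 147.0770 × 1.042417 = 153.3156
Market ₹147.47 < fair 153.3156: forward underpriced → reverse cash-and-carry (short the stock, invest proceeds at r, pay the dividends, go long the forward).
Profit at T = |F_mkt − F*| = |147.47 − 153.3156| = ₹5.85 per share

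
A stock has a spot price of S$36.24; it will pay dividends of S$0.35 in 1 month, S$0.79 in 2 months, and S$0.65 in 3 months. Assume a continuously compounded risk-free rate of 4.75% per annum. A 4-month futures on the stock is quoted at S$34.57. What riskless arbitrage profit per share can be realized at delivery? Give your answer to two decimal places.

PV(dividends) I = 0.35·e^(−0.0475·1/12) + 0.79·e^(−0.0475·2/12) + 0.65·e^(−0.0475·3/12) = 1.7747
Fair futures F* = (S − I)·e^(rT) = (36.24 − 1.7747)·e^0.015833 = 34.4653 × 1.015959 = 35.0153
Market S$34.57 < fair 35.0153: forward underpriced → reverse cash-and-carry (short the stock, invest proceeds at r, pay the dividends, go long the forward).
Profit at T = |F_mkt − F*| = |34.57 − 35.0153| = S$0.45 per share

S$0.45 per share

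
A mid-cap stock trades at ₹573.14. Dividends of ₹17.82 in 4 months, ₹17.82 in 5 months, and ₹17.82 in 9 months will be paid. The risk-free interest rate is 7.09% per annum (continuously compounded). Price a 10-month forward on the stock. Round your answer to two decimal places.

PV(dividends) I = 17.82·e^(−0.0709·4/12) + 17.82·e^(−0.0709·5/12) + 17.82·e^(−0.0709·9/12)
I = 17.4038 + 17.3013 + 16.8972 = 51.6023
F = (S − I)·e^(rT) = (573.14 − 51.6023) · e^(0.0709·10/12)
= 521.5377 · e^0.059083 = 521.5377 × 1.060863 = ₹553.28

₹553.28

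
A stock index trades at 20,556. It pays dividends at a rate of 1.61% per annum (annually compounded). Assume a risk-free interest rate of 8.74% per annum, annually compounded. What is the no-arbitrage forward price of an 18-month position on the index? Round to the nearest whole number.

F = S · (1+r)^T / (1+q)^T
= 20556 × 1.133924 / 1.024247 = 20556 × 1.107081
F = 22,757

22,757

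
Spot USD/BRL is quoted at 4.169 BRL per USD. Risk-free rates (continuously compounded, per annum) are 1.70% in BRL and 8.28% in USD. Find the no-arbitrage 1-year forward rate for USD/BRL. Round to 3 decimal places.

3.904

F = S·e^((r_BRL − r_USD)T) = 4.169 · e^((0.0170 − 0.0828) × 1)
= 4.169 · e^-0.065800 = 4.169 × 0.936318
F = 3.904 BRL per USD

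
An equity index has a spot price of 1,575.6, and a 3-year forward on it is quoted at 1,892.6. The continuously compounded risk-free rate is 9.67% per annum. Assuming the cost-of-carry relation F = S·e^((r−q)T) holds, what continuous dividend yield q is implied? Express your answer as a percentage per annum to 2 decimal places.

From F = S·e^((r−q)T): (r − q) = ln(F/S)/T
ln(1892.6/1575.6) = ln(1.201193) = 0.183315
(r − q) = 0.183315 / (3) = 0.061105
q = r − ln(F/S)/T = 0.0967 − 0.061105 = 0.035595
q = 3.56%

3.56%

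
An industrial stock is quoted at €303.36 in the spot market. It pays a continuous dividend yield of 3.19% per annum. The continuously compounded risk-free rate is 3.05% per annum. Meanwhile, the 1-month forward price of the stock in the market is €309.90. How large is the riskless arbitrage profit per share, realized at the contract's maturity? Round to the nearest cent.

Fair forward: F* = S·e^(carry·T), with carry = (r − q) = 0.0305 − 0.0319 = -0.0014
F* = 303.36 · e^(-0.0014 × 1/12) = 303.36 · e^-0.000117 = 303.36 × 0.999883 = €303.3245
Market €309.90 > fair €303.3245: forward overpriced → cash-and-carry (buy spot, short the forward).
At maturity, profit = |F_mkt − F*| = |309.90 − 303.3245| = €6.58 per share

€6.58 per share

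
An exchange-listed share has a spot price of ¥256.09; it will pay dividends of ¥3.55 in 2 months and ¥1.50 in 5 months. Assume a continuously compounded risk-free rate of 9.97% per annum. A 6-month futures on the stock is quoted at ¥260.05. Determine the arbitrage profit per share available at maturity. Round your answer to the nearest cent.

PV(dividends) I = 3.55·e^(−0.0997·2/12) + 1.50·e^(−0.0997·5/12) = 4.9305
Fair futures F* = (S − I)·e^(rT) = (256.09 − 4.9305)·e^0.049850 = 251.1595 × 1.051113 = 263.9970
Market ¥260.05 < fair 263.9970: forward underpriced → reverse cash-and-carry (short the stock, invest proceeds at r, pay the dividends, go long the forward).
Profit at T = |F_mkt − F*| = |260.05 − 263.9970| = ¥3.95 per share

¥3.95 per share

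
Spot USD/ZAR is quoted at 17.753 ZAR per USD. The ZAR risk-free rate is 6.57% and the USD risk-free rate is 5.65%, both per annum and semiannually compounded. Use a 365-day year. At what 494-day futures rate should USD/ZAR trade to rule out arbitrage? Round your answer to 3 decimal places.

17.969

By covered interest parity, F = S · (1+r_ZAR/2)^(2T) / (1+r_USD/2)^(2T)
= 17.753 × 1.091432 / 1.078324 = 17.753 × 1.012156
F = 17.969 ZAR per USD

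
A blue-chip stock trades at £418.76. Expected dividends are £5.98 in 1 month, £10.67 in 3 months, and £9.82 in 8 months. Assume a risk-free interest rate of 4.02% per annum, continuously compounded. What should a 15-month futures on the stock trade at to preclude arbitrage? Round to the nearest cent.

£412.91

PV(dividends) I = 5.98·e^(−0.0402·1/12) + 10.67·e^(−0.0402·3/12) + 9.82·e^(−0.0402·8/12)
I = 5.9600 + 10.5633 + 9.5603 = 26.0836
F = (S − I)·e^(rT) = (418.76 − 26.0836) · e^(0.0402·15/12)
= 392.6764 · e^0.050250 = 392.6764 × 1.051534 = £412.91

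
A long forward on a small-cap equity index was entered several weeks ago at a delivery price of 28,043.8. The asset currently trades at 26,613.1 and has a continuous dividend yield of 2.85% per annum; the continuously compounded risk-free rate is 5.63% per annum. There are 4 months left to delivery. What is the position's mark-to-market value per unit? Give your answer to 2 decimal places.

-1160.95

Current fair forward for the remaining 4 months: F = S·e^((r − q)·T), (r − q) = 0.0563 − 0.0285 = 0.0278
F = 26613.1 · e^(0.0278 × 4/12) = 26613.1 × 1.00930974 = 26860.8610
Value of long forward = (F − K)·e^(−rT) = (26860.8610 − 28043.8) · e^(−0.0563·4/12)
= -1182.9390 × 0.98140833 = -1160.95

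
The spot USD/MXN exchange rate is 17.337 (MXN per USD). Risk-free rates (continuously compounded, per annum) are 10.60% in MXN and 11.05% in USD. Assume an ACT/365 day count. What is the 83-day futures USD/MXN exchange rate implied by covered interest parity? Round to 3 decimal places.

F = S·e^((r_MXN − r_USD)T) = 17.337 · e^((0.1060 − 0.1105) × 83/365)
= 17.337 · e^-0.001023 = 17.337 × 0.998978
F = 17.319 MXN per USD

17.319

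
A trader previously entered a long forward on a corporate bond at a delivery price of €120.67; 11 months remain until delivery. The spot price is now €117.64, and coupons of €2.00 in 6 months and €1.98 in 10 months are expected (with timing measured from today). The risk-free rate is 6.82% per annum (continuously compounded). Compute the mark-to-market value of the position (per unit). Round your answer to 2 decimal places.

€0.48

PV(remaining coupons) I = 2.00·e^(−0.0682·6/12) + 1.98·e^(−0.0682·10/12) = 3.8036
Current forward F = (S − I)·e^(rT) = (117.64 − 3.8036)·e^(0.0682·11/12) = 113.8364 × 1.064512 = 121.1802
Value (long) = (F − K)·e^(−rT) = (121.1802 − 120.67) × 0.939397 = 0.4793
Value = €0.48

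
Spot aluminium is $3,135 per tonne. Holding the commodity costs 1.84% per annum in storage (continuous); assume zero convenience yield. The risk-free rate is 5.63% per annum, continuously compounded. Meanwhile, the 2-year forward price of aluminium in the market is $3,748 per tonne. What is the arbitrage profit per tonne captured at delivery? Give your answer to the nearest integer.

$108 per tonne

Fair forward: F* = S·e^(carry·T), with carry = (r + u) = 0.0563 + 0.0184 = 0.0747
F* = 3135 · e^(0.0747 × 2) = 3135 · e^0.149400 = 3135 × 1.161137 = $3640.1645
Market $3748 > fair $3640.1645: forward overpriced → cash-and-carry (buy spot, short the forward).
At maturity, profit = |F_mkt − F*| = |3748 − 3640.1645| = $108 per tonne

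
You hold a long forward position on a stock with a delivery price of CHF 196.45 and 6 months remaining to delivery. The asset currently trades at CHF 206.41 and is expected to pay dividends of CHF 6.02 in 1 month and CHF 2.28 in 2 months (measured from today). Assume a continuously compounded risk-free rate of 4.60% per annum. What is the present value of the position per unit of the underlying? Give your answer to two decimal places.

PV(remaining dividends) I = 6.02·e^(−0.0460·1/12) + 2.28·e^(−0.0460·2/12) = 8.2596
Current forward F = (S − I)·e^(rT) = (206.41 − 8.2596)·e^(0.0460·6/12) = 198.1504 × 1.023267 = 202.7608
Value (long) = (F − K)·e^(−rT) = (202.7608 − 196.45) × 0.977262 = 6.1673
Value = CHF 6.17

CHF 6.17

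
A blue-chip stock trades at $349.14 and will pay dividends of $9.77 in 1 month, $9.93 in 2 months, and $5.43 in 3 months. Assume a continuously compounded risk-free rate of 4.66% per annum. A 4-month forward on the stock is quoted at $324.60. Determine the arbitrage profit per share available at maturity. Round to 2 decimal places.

PV(dividends) I = 9.77·e^(−0.0466·1/12) + 9.93·e^(−0.0466·2/12) + 5.43·e^(−0.0466·3/12) = 24.9524
Fair forward F* = (S − I)·e^(rT) = (349.14 − 24.9524)·e^0.015533 = 324.1876 × 1.015654 = 329.2624
Market $324.60 < fair 329.2624: forward underpriced → reverse cash-and-carry (short the stock, invest proceeds at r, pay the dividends, go long the forward).
Profit at T = |F_mkt − F*| = |324.60 − 329.2624| = $4.66 per share

$4.66 per share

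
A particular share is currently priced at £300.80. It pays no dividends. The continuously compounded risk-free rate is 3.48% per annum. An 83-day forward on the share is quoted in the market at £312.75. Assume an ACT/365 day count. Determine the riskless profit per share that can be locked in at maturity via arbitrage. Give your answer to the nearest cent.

£9.56 per share

Fair forward: F* = S·e^(carry·T), with carry = r = 0.0348
F* = 300.80 · e^(0.0348 × 83/365) = 300.80 · e^0.007913 = 300.80 × 1.007944 = £303.1896
Market £312.75 > fair £303.1896: forward overpriced → cash-and-carry (buy spot, short the forward).
At maturity, profit = |F_mkt − F*| = |312.75 − 303.1896| = £9.56 per share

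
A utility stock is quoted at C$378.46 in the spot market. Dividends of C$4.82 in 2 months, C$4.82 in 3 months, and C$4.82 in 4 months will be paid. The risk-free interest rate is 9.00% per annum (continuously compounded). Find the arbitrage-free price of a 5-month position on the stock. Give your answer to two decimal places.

PV(dividends) I = 4.82·e^(−0.0900·2/12) + 4.82·e^(−0.0900·3/12) + 4.82·e^(−0.0900·4/12)
I = 4.7482 + 4.7128 + 4.6775 = 14.1385
F = (S − I)·e^(rT) = (378.46 − 14.1385) · e^(0.0900·5/12)
= 364.3215 · e^0.037500 = 364.3215 × 1.038212 = C$378.24

C$378.24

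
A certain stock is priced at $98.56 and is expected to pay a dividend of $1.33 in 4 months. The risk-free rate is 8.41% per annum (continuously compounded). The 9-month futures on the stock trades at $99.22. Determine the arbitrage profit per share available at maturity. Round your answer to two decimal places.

$4.38 per share

PV(dividends) I = 1.33·e^(−0.0841·4/12) = 1.2932
Fair futures F* = (S − I)·e^(rT) = (98.56 − 1.2932)·e^0.063075 = 97.2668 × 1.065107 = 103.5995
Market $99.22 < fair 103.5995: forward underpriced → reverse cash-and-carry (short the stock, invest proceeds at r, pay the dividends, go long the forward).
Profit at T = |F_mkt − F*| = |99.22 − 103.5995| = $4.38 per share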